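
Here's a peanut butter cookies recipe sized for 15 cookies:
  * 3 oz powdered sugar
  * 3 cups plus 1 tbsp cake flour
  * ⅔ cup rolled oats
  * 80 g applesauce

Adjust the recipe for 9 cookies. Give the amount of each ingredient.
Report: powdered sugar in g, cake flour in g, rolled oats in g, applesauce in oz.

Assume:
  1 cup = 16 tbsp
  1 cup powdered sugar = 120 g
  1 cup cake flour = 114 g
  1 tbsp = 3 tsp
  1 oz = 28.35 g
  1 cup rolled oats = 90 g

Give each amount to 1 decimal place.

powdered sugar: 51.0 g; cake flour: 209.5 g; rolled oats: 36.0 g; applesauce: 1.7 oz

Scaling factor: 9/15 = 3/5 = 0.6.
powdered sugar: 3 oz × 3/5 × 28.35 g/oz ≈ 51.0 g
cake flour: (3 cup + 1 tbsp = 3.0625 cup) × 3/5 × 114 g/cup ≈ 209.5 g
rolled oats: 2/3 cup × 3/5 × 90 g/cup = 36.0 g
applesauce: 80 g × 3/5 ÷ 28.35 g/oz ≈ 1.7 oz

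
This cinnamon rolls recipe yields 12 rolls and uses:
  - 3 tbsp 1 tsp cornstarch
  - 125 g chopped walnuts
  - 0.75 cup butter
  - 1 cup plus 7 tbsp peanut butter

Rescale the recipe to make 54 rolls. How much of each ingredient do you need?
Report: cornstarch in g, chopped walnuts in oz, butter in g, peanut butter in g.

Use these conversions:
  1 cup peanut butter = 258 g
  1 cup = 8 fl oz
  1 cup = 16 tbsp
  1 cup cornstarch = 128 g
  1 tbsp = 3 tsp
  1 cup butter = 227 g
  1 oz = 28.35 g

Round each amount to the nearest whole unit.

Scaling factor: 54/12 = 9/2 = 4.5.
cornstarch: (3 tbsp + 1 tsp = 10/3 tbsp) × 9/2 ÷ 16 tbsp/cup × 128 g/cup = 120 g
chopped walnuts: 125 g × 9/2 ÷ 28.35 g/oz ≈ 20 oz
butter: 0.75 cup × 9/2 × 227 g/cup ≈ 766 g
peanut butter: (1 cup + 7 tbsp = 1.4375 cup) × 9/2 × 258 g/cup ≈ 1669 g

cornstarch: 120 g; chopped walnuts: 20 oz; butter: 766 g; peanut butter: 1669 g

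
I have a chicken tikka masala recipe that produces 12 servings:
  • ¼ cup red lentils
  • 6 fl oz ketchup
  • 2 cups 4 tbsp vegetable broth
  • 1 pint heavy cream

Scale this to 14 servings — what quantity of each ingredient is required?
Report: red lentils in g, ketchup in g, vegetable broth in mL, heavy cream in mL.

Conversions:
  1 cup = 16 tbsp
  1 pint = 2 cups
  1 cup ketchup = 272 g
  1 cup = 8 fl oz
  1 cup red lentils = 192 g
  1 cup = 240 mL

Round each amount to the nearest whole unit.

red lentils: 56 g; ketchup: 238 g; vegetable broth: 630 mL; heavy cream: 560 mL

Scaling factor: 14/12 = 7/6.
red lentils: 0.25 cup × 7/6 × 192 g/cup = 56 g
ketchup: 6 fl oz × 7/6 ÷ 8 fl oz/cup × 272 g/cup = 238 g
vegetable broth: (2 cup + 4 tbsp = 2.25 cup) × 7/6 × 240 mL/cup = 630 mL
heavy cream: 1 pint × 7/6 × 2 cup/pint × 240 mL/cup = 560 mL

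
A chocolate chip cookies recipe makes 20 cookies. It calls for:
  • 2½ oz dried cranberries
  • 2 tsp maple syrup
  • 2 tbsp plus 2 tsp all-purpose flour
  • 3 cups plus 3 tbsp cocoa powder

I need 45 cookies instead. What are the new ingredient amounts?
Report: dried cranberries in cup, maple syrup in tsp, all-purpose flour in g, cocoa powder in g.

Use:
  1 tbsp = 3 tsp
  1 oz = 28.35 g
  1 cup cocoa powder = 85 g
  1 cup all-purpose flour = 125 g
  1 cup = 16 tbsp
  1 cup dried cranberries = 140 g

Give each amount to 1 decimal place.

dried cranberries: 1.1 cup; maple syrup: 4.5 tsp; all-purpose flour: 46.9 g; cocoa powder: 609.6 g

Scaling factor: 45/20 = 9/4 = 2.25.
dried cranberries: 2.5 oz × 9/4 × 28.35 g/oz ÷ 140 g/cup ≈ 1.1 cup
maple syrup: 2 tsp × 9/4 = 4.5 tsp
all-purpose flour: (2 tbsp + 2 tsp = 8/3 tbsp) × 9/4 ÷ 16 tbsp/cup × 125 g/cup ≈ 46.9 g
cocoa powder: (3 cup + 3 tbsp = 3.1875 cup) × 9/4 × 85 g/cup ≈ 609.6 g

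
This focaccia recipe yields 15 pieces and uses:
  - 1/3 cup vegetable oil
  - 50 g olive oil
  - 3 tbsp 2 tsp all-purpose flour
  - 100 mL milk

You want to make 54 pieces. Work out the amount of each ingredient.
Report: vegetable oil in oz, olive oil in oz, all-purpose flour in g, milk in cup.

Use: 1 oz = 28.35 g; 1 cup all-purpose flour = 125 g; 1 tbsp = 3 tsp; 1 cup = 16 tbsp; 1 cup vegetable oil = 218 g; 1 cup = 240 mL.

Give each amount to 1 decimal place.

vegetable oil: 9.2 oz; olive oil: 6.3 oz; all-purpose flour: 103.1 g; milk: 1.5 cup

Scaling factor: 54/15 = 18/5 = 3.6.
vegetable oil: 1/3 cup × 18/5 × 218 g/cup ÷ 28.35 g/oz ≈ 9.2 oz
olive oil: 50 g × 18/5 ÷ 28.35 g/oz ≈ 6.3 oz
all-purpose flour: (3 tbsp + 2 tsp = 11/3 tbsp) × 18/5 ÷ 16 tbsp/cup × 125 g/cup ≈ 103.1 g
milk: 100 mL × 18/5 ÷ 240 mL/cup = 1.5 cup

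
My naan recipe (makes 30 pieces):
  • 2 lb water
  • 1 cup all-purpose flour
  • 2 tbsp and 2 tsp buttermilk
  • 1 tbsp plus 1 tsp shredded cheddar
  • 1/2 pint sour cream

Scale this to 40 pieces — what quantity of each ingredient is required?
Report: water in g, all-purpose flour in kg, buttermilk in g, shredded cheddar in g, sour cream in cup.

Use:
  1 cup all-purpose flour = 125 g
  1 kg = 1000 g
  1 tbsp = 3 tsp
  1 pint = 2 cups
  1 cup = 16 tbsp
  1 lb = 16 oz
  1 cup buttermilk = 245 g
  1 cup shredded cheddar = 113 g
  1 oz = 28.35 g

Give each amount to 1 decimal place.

water: 1209.6 g; all-purpose flour: 0.2 kg; buttermilk: 54.4 g; shredded cheddar: 12.6 g; sour cream: 1.3 cup

Scaling factor: 40/30 = 4/3.
water: 2 lb × 4/3 × 16 oz/lb × 28.35 g/oz = 1209.6 g
all-purpose flour: 1 cup × 4/3 × 125 g/cup ÷ 1000 g/kg ≈ 0.2 kg
buttermilk: (2 tbsp + 2 tsp = 8/3 tbsp) × 4/3 ÷ 16 tbsp/cup × 245 g/cup ≈ 54.4 g
shredded cheddar: (1 tbsp + 1 tsp = 4/3 tbsp) × 4/3 ÷ 16 tbsp/cup × 113 g/cup ≈ 12.6 g
sour cream: 0.5 pint × 4/3 × 2 cup/pint ≈ 1.3 cup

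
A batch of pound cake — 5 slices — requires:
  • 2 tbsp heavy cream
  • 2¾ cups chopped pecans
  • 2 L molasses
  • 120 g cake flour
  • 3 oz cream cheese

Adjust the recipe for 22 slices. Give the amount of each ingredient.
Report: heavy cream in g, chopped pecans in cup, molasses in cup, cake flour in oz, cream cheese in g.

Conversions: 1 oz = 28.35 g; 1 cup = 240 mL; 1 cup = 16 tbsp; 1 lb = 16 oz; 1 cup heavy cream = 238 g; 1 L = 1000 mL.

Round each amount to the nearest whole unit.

Scaling factor: 22/5 = 4.4.
heavy cream: 2 tbsp × 22/5 ÷ 16 tbsp/cup × 238 g/cup ≈ 131 g
chopped pecans: 2.75 cup × 22/5 ≈ 12 cup
molasses: 2 L × 22/5 × 1000 mL/L ÷ 240 mL/cup ≈ 37 cup
cake flour: 120 g × 22/5 ÷ 28.35 g/oz ≈ 19 oz
cream cheese: 3 oz × 22/5 × 28.35 g/oz ≈ 374 g

heavy cream: 131 g; chopped pecans: 12 cup; molasses: 37 cup; cake flour: 19 oz; cream cheese: 374 g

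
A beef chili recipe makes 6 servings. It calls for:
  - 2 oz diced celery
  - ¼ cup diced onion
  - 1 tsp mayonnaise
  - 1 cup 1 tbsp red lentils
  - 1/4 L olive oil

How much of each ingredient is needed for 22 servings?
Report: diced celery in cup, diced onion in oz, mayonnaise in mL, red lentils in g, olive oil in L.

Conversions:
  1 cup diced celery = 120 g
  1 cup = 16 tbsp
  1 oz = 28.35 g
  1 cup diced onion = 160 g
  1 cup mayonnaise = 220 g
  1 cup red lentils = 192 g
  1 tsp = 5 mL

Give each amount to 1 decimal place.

diced celery: 1.7 cup; diced onion: 5.2 oz; mayonnaise: 18.3 mL; red lentils: 748.0 g; olive oil: 0.9 L

Scaling factor: 22/6 = 11/3.
diced celery: 2 oz × 11/3 × 28.35 g/oz ÷ 120 g/cup ≈ 1.7 cup
diced onion: 0.25 cup × 11/3 × 160 g/cup ÷ 28.35 g/oz ≈ 5.2 oz
mayonnaise: 1 tsp × 11/3 × 5 mL/tsp ≈ 18.3 mL
red lentils: (1 cup + 1 tbsp = 1.0625 cup) × 11/3 × 192 g/cup = 748.0 g
olive oil: 0.25 L × 11/3 ≈ 0.9 L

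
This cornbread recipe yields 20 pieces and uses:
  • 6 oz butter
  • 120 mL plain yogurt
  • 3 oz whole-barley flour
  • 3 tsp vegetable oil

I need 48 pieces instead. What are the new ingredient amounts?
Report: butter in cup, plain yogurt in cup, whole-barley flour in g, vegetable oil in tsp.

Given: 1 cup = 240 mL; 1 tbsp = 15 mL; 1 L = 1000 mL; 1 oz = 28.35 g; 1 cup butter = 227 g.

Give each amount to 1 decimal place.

Scaling factor: 48/20 = 12/5 = 2.4.
butter: 6 oz × 12/5 × 28.35 g/oz ÷ 227 g/cup ≈ 1.8 cup
plain yogurt: 120 mL × 12/5 ÷ 240 mL/cup = 1.2 cup
whole-barley flour: 3 oz × 12/5 × 28.35 g/oz ≈ 204.1 g
vegetable oil: 3 tsp × 12/5 = 7.2 tsp

butter: 1.8 cup; plain yogurt: 1.2 cup; whole-barley flour: 204.1 g; vegetable oil: 7.2 tsp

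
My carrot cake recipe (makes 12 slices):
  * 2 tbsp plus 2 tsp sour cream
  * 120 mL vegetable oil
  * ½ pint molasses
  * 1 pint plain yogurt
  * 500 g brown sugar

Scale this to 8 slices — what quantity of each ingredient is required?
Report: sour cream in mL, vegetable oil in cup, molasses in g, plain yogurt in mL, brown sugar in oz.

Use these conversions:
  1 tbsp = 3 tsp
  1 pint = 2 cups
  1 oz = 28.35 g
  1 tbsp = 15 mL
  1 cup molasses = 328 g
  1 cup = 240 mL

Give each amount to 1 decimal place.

sour cream: 26.7 mL; vegetable oil: 0.3 cup; molasses: 218.7 g; plain yogurt: 320.0 mL; brown sugar: 11.8 oz

Scaling factor: 8/12 = 2/3.
sour cream: (2 tbsp + 2 tsp = 8/3 tbsp) × 2/3 × 15 mL/tbsp ≈ 26.7 mL
vegetable oil: 120 mL × 2/3 ÷ 240 mL/cup ≈ 0.3 cup
molasses: 0.5 pint × 2/3 × 2 cup/pint × 328 g/cup ≈ 218.7 g
plain yogurt: 1 pint × 2/3 × 2 cup/pint × 240 mL/cup = 320.0 mL
brown sugar: 500 g × 2/3 ÷ 28.35 g/oz ≈ 11.8 oz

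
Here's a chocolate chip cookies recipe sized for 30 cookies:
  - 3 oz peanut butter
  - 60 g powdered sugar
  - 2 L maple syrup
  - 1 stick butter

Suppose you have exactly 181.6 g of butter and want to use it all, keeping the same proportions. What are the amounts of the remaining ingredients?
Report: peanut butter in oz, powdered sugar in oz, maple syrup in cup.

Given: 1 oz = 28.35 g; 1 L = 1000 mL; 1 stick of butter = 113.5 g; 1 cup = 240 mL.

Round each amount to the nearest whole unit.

The original recipe has 113.5 g of butter, so the scaling factor is 181.6 ÷ 113.5 = 8/5 = 1.6.
peanut butter: 3 oz × 8/5 ≈ 5 oz
powdered sugar: 60 g × 8/5 ÷ 28.35 g/oz ≈ 3 oz
maple syrup: 2 L × 8/5 × 1000 mL/L ÷ 240 mL/cup ≈ 13 cup

peanut butter: 5 oz; powdered sugar: 3 oz; maple syrup: 13 cup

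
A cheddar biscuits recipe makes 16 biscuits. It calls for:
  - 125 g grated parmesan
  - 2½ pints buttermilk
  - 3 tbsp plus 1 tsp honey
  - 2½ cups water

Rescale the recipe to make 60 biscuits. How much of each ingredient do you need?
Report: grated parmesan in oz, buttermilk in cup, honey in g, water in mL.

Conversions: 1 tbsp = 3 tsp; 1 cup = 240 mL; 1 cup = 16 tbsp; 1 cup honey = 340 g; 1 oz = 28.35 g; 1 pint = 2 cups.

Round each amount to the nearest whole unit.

grated parmesan: 17 oz; buttermilk: 19 cup; honey: 266 g; water: 2250 mL

Scaling factor: 60/16 = 15/4 = 3.75.
grated parmesan: 125 g × 15/4 ÷ 28.35 g/oz ≈ 17 oz
buttermilk: 2.5 pint × 15/4 × 2 cup/pint ≈ 19 cup
honey: (3 tbsp + 1 tsp = 10/3 tbsp) × 15/4 ÷ 16 tbsp/cup × 340 g/cup ≈ 266 g
water: 2.5 cup × 15/4 × 240 mL/cup = 2250 mL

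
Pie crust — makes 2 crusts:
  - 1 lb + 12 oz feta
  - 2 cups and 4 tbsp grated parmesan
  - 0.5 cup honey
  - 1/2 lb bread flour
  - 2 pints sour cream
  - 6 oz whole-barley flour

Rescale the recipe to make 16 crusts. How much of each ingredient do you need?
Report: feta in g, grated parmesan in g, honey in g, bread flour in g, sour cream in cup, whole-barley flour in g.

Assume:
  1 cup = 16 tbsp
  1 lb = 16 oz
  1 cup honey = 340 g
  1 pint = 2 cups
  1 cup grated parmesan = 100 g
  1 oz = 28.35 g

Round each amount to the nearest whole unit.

feta: 6350 g; grated parmesan: 1800 g; honey: 1360 g; bread flour: 1814 g; sour cream: 32 cup; whole-barley flour: 1361 g

Scaling factor: 16/2 = 8.
feta: (1 lb + 12 oz = 1.75 lb) × 8 × 16 oz/lb × 28.35 g/oz ≈ 6350 g
grated parmesan: (2 cup + 4 tbsp = 2.25 cup) × 8 × 100 g/cup = 1800 g
honey: 0.5 cup × 8 × 340 g/cup = 1360 g
bread flour: 0.5 lb × 8 × 16 oz/lb × 28.35 g/oz ≈ 1814 g
sour cream: 2 pint × 8 × 2 cup/pint = 32 cup
whole-barley flour: 6 oz × 8 × 28.35 g/oz ≈ 1361 g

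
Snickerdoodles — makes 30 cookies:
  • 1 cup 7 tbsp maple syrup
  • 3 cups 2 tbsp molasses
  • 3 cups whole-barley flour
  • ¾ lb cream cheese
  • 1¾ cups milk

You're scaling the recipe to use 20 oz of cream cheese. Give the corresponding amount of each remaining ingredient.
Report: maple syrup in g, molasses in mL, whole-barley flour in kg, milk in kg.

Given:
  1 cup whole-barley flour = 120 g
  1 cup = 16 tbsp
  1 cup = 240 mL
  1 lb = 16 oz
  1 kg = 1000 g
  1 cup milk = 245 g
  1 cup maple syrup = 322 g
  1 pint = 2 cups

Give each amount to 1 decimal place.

The original recipe has 12 oz of cream cheese, so the scaling factor is 20 ÷ 12 = 5/3.
maple syrup: (1 cup + 7 tbsp = 1.4375 cup) × 5/3 × 322 g/cup ≈ 771.5 g
molasses: (3 cup + 2 tbsp = 3.125 cup) × 5/3 × 240 mL/cup = 1250.0 mL
whole-barley flour: 3 cup × 5/3 × 120 g/cup ÷ 1000 g/kg = 0.6 kg
milk: 1.75 cup × 5/3 × 245 g/cup ÷ 1000 g/kg ≈ 0.7 kg

maple syrup: 771.5 g; molasses: 1250.0 mL; whole-barley flour: 0.6 kg; milk: 0.7 kg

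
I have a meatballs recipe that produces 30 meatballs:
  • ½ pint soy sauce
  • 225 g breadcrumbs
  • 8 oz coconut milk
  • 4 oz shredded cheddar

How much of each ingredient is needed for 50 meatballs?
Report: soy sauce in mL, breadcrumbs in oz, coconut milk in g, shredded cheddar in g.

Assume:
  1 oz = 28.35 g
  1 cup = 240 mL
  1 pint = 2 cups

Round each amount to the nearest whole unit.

Scaling factor: 50/30 = 5/3.
soy sauce: 0.5 pint × 5/3 × 2 cup/pint × 240 mL/cup = 400 mL
breadcrumbs: 225 g × 5/3 ÷ 28.35 g/oz ≈ 13 oz
coconut milk: 8 oz × 5/3 × 28.35 g/oz = 378 g
shredded cheddar: 4 oz × 5/3 × 28.35 g/oz = 189 g

soy sauce: 400 mL; breadcrumbs: 13 oz; coconut milk: 378 g; shredded cheddar: 189 g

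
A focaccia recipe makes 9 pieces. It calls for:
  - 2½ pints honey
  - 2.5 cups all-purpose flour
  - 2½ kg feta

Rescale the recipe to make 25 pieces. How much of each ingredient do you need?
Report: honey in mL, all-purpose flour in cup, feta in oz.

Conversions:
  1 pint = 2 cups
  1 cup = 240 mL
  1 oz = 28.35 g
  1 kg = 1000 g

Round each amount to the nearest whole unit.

Scaling factor: 25/9.
honey: 2.5 pint × 25/9 × 2 cup/pint × 240 mL/cup ≈ 3333 mL
all-purpose flour: 2.5 cup × 25/9 ≈ 7 cup
feta: 2.5 kg × 25/9 × 1000 g/kg ÷ 28.35 g/oz ≈ 245 oz

honey: 3333 mL; all-purpose flour: 7 cup; feta: 245 oz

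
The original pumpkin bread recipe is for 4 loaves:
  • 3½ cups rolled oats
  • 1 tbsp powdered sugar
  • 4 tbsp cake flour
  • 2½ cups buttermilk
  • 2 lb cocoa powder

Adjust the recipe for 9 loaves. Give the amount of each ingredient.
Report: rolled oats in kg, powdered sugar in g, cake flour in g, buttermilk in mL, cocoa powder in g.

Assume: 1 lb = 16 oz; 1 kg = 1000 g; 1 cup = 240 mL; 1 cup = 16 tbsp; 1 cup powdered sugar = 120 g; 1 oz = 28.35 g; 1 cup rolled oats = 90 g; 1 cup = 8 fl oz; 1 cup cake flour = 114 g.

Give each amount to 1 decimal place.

rolled oats: 0.7 kg; powdered sugar: 16.9 g; cake flour: 64.1 g; buttermilk: 1350.0 mL; cocoa powder: 2041.2 g

Scaling factor: 9/4 = 2.25.
rolled oats: 3.5 cup × 9/4 × 90 g/cup ÷ 1000 g/kg ≈ 0.7 kg
powdered sugar: 1 tbsp × 9/4 ÷ 16 tbsp/cup × 120 g/cup ≈ 16.9 g
cake flour: 4 tbsp × 9/4 ÷ 16 tbsp/cup × 114 g/cup ≈ 64.1 g
buttermilk: 2.5 cup × 9/4 × 240 mL/cup = 1350.0 mL
cocoa powder: 2 lb × 9/4 × 16 oz/lb × 28.35 g/oz = 2041.2 g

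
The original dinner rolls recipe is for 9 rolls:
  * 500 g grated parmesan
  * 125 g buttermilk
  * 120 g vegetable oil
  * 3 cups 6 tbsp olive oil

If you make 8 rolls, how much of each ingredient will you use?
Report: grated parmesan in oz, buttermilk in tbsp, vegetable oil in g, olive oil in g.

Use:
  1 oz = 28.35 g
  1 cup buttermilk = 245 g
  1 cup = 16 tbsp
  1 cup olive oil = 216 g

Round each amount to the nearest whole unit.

Scaling factor: 8/9.
grated parmesan: 500 g × 8/9 ÷ 28.35 g/oz ≈ 16 oz
buttermilk: 125 g × 8/9 ÷ 245 g/cup × 16 tbsp/cup ≈ 7 tbsp
vegetable oil: 120 g × 8/9 ≈ 107 g
olive oil: (3 cup + 6 tbsp = 3.375 cup) × 8/9 × 216 g/cup = 648 g

grated parmesan: 16 oz; buttermilk: 7 tbsp; vegetable oil: 107 g; olive oil: 648 g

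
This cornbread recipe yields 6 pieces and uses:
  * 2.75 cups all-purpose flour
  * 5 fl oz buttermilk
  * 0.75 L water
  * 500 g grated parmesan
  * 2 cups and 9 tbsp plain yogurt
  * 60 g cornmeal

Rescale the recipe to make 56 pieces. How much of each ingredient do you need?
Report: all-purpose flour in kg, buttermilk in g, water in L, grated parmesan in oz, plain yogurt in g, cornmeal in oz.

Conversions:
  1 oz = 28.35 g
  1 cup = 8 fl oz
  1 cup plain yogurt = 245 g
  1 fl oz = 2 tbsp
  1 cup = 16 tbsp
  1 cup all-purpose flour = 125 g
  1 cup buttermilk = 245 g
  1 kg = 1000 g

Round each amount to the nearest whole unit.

Scaling factor: 56/6 = 28/3.
all-purpose flour: 2.75 cup × 28/3 × 125 g/cup ÷ 1000 g/kg ≈ 3 kg
buttermilk: 5 fl oz × 28/3 ÷ 8 fl oz/cup × 245 g/cup ≈ 1429 g
water: 0.75 L × 28/3 = 7 L
grated parmesan: 500 g × 28/3 ÷ 28.35 g/oz ≈ 165 oz
plain yogurt: (2 cup + 9 tbsp = 2.5625 cup) × 28/3 × 245 g/cup ≈ 5860 g
cornmeal: 60 g × 28/3 ÷ 28.35 g/oz ≈ 20 oz

all-purpose flour: 3 kg; buttermilk: 1429 g; water: 7 L; grated parmesan: 165 oz; plain yogurt: 5860 g; cornmeal: 20 oz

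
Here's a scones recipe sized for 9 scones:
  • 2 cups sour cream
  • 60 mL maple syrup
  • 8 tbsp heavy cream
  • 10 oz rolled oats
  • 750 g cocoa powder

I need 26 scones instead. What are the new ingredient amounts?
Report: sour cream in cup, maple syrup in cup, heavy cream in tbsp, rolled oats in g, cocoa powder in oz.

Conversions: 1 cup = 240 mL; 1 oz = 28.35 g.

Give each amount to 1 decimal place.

Scaling factor: 26/9.
sour cream: 2 cup × 26/9 ≈ 5.8 cup
maple syrup: 60 mL × 26/9 ÷ 240 mL/cup ≈ 0.7 cup
heavy cream: 8 tbsp × 26/9 ≈ 23.1 tbsp
rolled oats: 10 oz × 26/9 × 28.35 g/oz = 819.0 g
cocoa powder: 750 g × 26/9 ÷ 28.35 g/oz ≈ 76.4 oz

sour cream: 5.8 cup; maple syrup: 0.7 cup; heavy cream: 23.1 tbsp; rolled oats: 819.0 g; cocoa powder: 76.4 oz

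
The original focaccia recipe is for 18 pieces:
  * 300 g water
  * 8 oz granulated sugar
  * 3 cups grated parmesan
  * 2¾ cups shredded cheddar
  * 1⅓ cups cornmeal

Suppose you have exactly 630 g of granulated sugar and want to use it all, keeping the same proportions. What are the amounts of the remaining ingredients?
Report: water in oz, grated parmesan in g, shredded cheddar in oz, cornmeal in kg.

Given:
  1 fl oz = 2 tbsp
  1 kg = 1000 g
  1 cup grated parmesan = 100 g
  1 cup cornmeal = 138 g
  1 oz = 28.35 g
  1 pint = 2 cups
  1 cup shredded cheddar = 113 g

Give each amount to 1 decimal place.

water: 29.4 oz; grated parmesan: 833.3 g; shredded cheddar: 30.4 oz; cornmeal: 0.5 kg

The original recipe has 226.8 g of granulated sugar, so the scaling factor is 630 ÷ 226.8 = 25/9.
water: 300 g × 25/9 ÷ 28.35 g/oz ≈ 29.4 oz
grated parmesan: 3 cup × 25/9 × 100 g/cup ≈ 833.3 g
shredded cheddar: 2.75 cup × 25/9 × 113 g/cup ÷ 28.35 g/oz ≈ 30.4 oz
cornmeal: 4/3 cup × 25/9 × 138 g/cup ÷ 1000 g/kg ≈ 0.5 kg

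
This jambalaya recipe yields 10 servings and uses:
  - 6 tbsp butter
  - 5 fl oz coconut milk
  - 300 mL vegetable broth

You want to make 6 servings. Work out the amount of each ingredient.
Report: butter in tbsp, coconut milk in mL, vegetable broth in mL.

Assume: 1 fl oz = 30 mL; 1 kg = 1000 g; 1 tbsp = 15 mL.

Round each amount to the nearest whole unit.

Scaling factor: 6/10 = 3/5 = 0.6.
butter: 6 tbsp × 3/5 ≈ 4 tbsp
coconut milk: 5 fl oz × 3/5 × 30 mL/fl oz = 90 mL
vegetable broth: 300 mL × 3/5 = 180 mL

butter: 4 tbsp; coconut milk: 90 mL; vegetable broth: 180 mL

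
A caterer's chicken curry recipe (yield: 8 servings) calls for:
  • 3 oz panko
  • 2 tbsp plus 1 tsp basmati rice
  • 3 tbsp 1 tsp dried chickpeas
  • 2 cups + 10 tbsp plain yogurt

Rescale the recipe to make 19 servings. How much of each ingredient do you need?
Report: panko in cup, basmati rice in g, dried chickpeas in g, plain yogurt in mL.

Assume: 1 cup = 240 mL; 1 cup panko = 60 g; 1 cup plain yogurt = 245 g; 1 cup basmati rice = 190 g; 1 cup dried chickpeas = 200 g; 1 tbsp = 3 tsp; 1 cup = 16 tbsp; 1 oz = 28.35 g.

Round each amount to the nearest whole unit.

panko: 3 cup; basmati rice: 66 g; dried chickpeas: 99 g; plain yogurt: 1496 mL

Scaling factor: 19/8 = 2.375.
panko: 3 oz × 19/8 × 28.35 g/oz ÷ 60 g/cup ≈ 3 cup
basmati rice: (2 tbsp + 1 tsp = 7/3 tbsp) × 19/8 ÷ 16 tbsp/cup × 190 g/cup ≈ 66 g
dried chickpeas: (3 tbsp + 1 tsp = 10/3 tbsp) × 19/8 ÷ 16 tbsp/cup × 200 g/cup ≈ 99 g
plain yogurt: (2 cup + 10 tbsp = 2.625 cup) × 19/8 × 240 mL/cup ≈ 1496 mL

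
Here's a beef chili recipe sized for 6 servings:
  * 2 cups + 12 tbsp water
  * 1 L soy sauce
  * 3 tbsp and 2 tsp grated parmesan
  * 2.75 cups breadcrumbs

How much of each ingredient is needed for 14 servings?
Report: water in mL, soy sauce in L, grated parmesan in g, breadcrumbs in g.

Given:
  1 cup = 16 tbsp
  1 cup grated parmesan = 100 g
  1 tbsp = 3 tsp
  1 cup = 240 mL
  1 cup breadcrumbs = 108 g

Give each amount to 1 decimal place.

Scaling factor: 14/6 = 7/3.
water: (2 cup + 12 tbsp = 2.75 cup) × 7/3 × 240 mL/cup = 1540.0 mL
soy sauce: 1 L × 7/3 ≈ 2.3 L
grated parmesan: (3 tbsp + 2 tsp = 11/3 tbsp) × 7/3 ÷ 16 tbsp/cup × 100 g/cup ≈ 53.5 g
breadcrumbs: 2.75 cup × 7/3 × 108 g/cup = 693.0 g

water: 1540.0 mL; soy sauce: 2.3 L; grated parmesan: 53.5 g; breadcrumbs: 693.0 g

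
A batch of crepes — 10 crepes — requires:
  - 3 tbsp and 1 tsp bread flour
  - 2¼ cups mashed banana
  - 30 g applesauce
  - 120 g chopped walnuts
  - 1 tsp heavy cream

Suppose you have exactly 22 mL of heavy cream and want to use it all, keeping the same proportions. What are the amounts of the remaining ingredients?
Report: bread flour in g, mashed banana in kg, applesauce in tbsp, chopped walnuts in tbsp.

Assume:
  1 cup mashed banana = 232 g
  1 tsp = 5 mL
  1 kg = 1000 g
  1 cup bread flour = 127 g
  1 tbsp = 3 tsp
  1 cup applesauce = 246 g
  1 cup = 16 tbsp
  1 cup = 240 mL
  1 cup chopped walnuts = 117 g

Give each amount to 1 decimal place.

The original recipe has 5 mL of heavy cream, so the scaling factor is 22 ÷ 5 = 22/5 = 4.4.
bread flour: (3 tbsp + 1 tsp = 10/3 tbsp) × 22/5 ÷ 16 tbsp/cup × 127 g/cup ≈ 116.4 g
mashed banana: 2.25 cup × 22/5 × 232 g/cup ÷ 1000 g/kg ≈ 2.3 kg
applesauce: 30 g × 22/5 ÷ 246 g/cup × 16 tbsp/cup ≈ 8.6 tbsp
chopped walnuts: 120 g × 22/5 ÷ 117 g/cup × 16 tbsp/cup ≈ 72.2 tbsp

bread flour: 116.4 g; mashed banana: 2.3 kg; applesauce: 8.6 tbsp; chopped walnuts: 72.2 tbsp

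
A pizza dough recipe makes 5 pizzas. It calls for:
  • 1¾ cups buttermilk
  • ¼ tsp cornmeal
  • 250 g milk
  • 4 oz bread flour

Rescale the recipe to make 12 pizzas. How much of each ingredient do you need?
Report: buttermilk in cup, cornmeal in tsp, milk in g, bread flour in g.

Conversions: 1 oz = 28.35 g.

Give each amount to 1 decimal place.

buttermilk: 4.2 cup; cornmeal: 0.6 tsp; milk: 600.0 g; bread flour: 272.2 g

Scaling factor: 12/5 = 2.4.
buttermilk: 1.75 cup × 12/5 = 4.2 cup
cornmeal: 0.25 tsp × 12/5 = 0.6 tsp
milk: 250 g × 12/5 = 600.0 g
bread flour: 4 oz × 12/5 × 28.35 g/oz ≈ 272.2 g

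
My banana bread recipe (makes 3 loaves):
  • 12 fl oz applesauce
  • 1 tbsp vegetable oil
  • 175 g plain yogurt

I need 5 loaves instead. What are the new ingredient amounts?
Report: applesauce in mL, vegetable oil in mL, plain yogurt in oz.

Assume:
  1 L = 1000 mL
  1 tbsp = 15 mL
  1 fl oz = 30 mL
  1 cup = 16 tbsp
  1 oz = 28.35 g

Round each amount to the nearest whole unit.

applesauce: 600 mL; vegetable oil: 25 mL; plain yogurt: 10 oz

Scaling factor: 5/3.
applesauce: 12 fl oz × 5/3 × 30 mL/fl oz = 600 mL
vegetable oil: 1 tbsp × 5/3 × 15 mL/tbsp = 25 mL
plain yogurt: 175 g × 5/3 ÷ 28.35 g/oz ≈ 10 oz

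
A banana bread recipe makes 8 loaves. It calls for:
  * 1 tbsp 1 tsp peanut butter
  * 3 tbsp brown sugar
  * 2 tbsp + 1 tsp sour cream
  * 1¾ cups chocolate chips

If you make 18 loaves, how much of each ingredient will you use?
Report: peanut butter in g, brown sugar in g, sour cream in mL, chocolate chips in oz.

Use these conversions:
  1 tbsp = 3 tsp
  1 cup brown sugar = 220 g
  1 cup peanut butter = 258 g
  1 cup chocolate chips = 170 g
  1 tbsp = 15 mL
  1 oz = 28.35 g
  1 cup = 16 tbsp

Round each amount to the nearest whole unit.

Scaling factor: 18/8 = 9/4 = 2.25.
peanut butter: (1 tbsp + 1 tsp = 4/3 tbsp) × 9/4 ÷ 16 tbsp/cup × 258 g/cup ≈ 48 g
brown sugar: 3 tbsp × 9/4 ÷ 16 tbsp/cup × 220 g/cup ≈ 93 g
sour cream: (2 tbsp + 1 tsp = 7/3 tbsp) × 9/4 × 15 mL/tbsp ≈ 79 mL
chocolate chips: 1.75 cup × 9/4 × 170 g/cup ÷ 28.35 g/oz ≈ 24 oz

peanut butter: 48 g; brown sugar: 93 g; sour cream: 79 mL; chocolate chips: 24 oz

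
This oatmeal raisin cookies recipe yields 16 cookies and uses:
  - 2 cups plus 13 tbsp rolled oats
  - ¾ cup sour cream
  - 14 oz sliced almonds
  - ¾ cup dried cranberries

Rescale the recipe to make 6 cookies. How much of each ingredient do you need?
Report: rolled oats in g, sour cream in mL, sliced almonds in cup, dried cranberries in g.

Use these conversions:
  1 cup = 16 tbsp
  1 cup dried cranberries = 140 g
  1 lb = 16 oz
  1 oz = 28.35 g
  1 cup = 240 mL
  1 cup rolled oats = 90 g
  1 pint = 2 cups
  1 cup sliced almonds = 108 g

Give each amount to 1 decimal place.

rolled oats: 94.9 g; sour cream: 67.5 mL; sliced almonds: 1.4 cup; dried cranberries: 39.4 g

Scaling factor: 6/16 = 3/8 = 0.375.
rolled oats: (2 cup + 13 tbsp = 2.8125 cup) × 3/8 × 90 g/cup ≈ 94.9 g
sour cream: 0.75 cup × 3/8 × 240 mL/cup = 67.5 mL
sliced almonds: 14 oz × 3/8 × 28.35 g/oz ÷ 108 g/cup ≈ 1.4 cup
dried cranberries: 0.75 cup × 3/8 × 140 g/cup ≈ 39.4 g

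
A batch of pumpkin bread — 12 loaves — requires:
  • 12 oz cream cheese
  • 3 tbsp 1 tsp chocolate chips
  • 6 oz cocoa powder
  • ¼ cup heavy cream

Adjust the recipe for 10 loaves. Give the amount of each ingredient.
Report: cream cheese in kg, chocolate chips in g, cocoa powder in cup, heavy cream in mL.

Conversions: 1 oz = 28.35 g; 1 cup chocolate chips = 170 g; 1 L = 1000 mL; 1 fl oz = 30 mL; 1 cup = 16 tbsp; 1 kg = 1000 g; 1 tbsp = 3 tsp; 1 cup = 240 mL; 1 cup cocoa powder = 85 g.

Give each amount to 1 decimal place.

Scaling factor: 10/12 = 5/6.
cream cheese: 12 oz × 5/6 × 28.35 g/oz ÷ 1000 g/kg ≈ 0.3 kg
chocolate chips: (3 tbsp + 1 tsp = 10/3 tbsp) × 5/6 ÷ 16 tbsp/cup × 170 g/cup ≈ 29.5 g
cocoa powder: 6 oz × 5/6 × 28.35 g/oz ÷ 85 g/cup ≈ 1.7 cup
heavy cream: 0.25 cup × 5/6 × 240 mL/cup = 50.0 mL

cream cheese: 0.3 kg; chocolate chips: 29.5 g; cocoa powder: 1.7 cup; heavy cream: 50.0 mL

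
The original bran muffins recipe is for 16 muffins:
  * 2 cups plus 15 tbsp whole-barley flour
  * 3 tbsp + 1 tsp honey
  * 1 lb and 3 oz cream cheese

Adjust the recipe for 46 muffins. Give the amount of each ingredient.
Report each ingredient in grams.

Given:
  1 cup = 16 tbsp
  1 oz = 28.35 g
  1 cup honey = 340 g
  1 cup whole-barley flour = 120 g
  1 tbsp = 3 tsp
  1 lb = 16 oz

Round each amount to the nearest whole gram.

Scaling factor: 46/16 = 23/8 = 2.875.
whole-barley flour: (2 cup + 15 tbsp = 2.9375 cup) × 23/8 × 120 g/cup ≈ 1013 g
honey: (3 tbsp + 1 tsp = 10/3 tbsp) × 23/8 ÷ 16 tbsp/cup × 340 g/cup ≈ 204 g
cream cheese: (1 lb + 3 oz = 1.1875 lb) × 23/8 × 16 oz/lb × 28.35 g/oz ≈ 1549 g

whole-barley flour: 1013 g; honey: 204 g; cream cheese: 1549 g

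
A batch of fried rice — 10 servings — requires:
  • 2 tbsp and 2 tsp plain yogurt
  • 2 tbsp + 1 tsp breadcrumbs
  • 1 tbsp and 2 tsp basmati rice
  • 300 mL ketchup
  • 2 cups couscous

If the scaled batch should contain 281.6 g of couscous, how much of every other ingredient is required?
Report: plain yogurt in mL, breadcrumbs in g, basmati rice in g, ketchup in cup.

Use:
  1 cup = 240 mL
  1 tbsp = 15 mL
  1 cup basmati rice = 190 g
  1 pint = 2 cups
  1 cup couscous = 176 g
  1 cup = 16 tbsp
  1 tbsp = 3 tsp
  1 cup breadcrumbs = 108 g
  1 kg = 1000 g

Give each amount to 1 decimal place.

plain yogurt: 32.0 mL; breadcrumbs: 12.6 g; basmati rice: 15.8 g; ketchup: 1.0 cup

The original recipe has 352 g of couscous, so the scaling factor is 281.6 ÷ 352 = 4/5 = 0.8.
plain yogurt: (2 tbsp + 2 tsp = 8/3 tbsp) × 4/5 × 15 mL/tbsp = 32.0 mL
breadcrumbs: (2 tbsp + 1 tsp = 7/3 tbsp) × 4/5 ÷ 16 tbsp/cup × 108 g/cup = 12.6 g
basmati rice: (1 tbsp + 2 tsp = 5/3 tbsp) × 4/5 ÷ 16 tbsp/cup × 190 g/cup ≈ 15.8 g
ketchup: 300 mL × 4/5 ÷ 240 mL/cup = 1.0 cup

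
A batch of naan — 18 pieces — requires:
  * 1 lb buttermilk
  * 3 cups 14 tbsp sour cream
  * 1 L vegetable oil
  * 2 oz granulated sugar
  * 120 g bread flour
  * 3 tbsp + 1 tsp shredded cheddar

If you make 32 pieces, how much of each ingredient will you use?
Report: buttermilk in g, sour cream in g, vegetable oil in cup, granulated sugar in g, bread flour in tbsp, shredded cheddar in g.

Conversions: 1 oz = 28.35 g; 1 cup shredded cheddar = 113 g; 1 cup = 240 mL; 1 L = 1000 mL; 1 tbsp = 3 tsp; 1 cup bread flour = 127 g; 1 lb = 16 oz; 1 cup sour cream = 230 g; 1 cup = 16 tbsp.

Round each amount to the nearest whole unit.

buttermilk: 806 g; sour cream: 1584 g; vegetable oil: 7 cup; granulated sugar: 101 g; bread flour: 27 tbsp; shredded cheddar: 42 g

Scaling factor: 32/18 = 16/9.
buttermilk: 1 lb × 16/9 × 16 oz/lb × 28.35 g/oz ≈ 806 g
sour cream: (3 cup + 14 tbsp = 3.875 cup) × 16/9 × 230 g/cup ≈ 1584 g
vegetable oil: 1 L × 16/9 × 1000 mL/L ÷ 240 mL/cup ≈ 7 cup
granulated sugar: 2 oz × 16/9 × 28.35 g/oz ≈ 101 g
bread flour: 120 g × 16/9 ÷ 127 g/cup × 16 tbsp/cup ≈ 27 tbsp
shredded cheddar: (3 tbsp + 1 tsp = 10/3 tbsp) × 16/9 ÷ 16 tbsp/cup × 113 g/cup ≈ 42 g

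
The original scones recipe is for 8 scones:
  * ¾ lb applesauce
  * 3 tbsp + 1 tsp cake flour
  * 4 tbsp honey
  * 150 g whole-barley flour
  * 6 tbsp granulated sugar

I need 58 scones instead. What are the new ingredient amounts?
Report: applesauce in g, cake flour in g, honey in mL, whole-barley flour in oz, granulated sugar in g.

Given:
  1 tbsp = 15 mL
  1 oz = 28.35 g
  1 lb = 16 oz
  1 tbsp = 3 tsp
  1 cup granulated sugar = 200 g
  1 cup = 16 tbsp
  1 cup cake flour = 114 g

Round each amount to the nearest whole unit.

applesauce: 2466 g; cake flour: 172 g; honey: 435 mL; whole-barley flour: 38 oz; granulated sugar: 544 g

Scaling factor: 58/8 = 29/4 = 7.25.
applesauce: 0.75 lb × 29/4 × 16 oz/lb × 28.35 g/oz ≈ 2466 g
cake flour: (3 tbsp + 1 tsp = 10/3 tbsp) × 29/4 ÷ 16 tbsp/cup × 114 g/cup ≈ 172 g
honey: 4 tbsp × 29/4 × 15 mL/tbsp = 435 mL
whole-barley flour: 150 g × 29/4 ÷ 28.35 g/oz ≈ 38 oz
granulated sugar: 6 tbsp × 29/4 ÷ 16 tbsp/cup × 200 g/cup ≈ 544 g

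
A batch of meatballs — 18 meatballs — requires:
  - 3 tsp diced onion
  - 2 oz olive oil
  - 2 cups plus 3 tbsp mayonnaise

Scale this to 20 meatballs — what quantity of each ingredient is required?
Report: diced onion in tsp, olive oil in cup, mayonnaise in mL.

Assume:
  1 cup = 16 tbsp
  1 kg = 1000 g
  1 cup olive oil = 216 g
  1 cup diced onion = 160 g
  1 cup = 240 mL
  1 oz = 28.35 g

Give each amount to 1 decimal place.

Scaling factor: 20/18 = 10/9.
diced onion: 3 tsp × 10/9 ≈ 3.3 tsp
olive oil: 2 oz × 10/9 × 28.35 g/oz ÷ 216 g/cup ≈ 0.3 cup
mayonnaise: (2 cup + 3 tbsp = 2.1875 cup) × 10/9 × 240 mL/cup ≈ 583.3 mL

diced onion: 3.3 tsp; olive oil: 0.3 cup; mayonnaise: 583.3 mL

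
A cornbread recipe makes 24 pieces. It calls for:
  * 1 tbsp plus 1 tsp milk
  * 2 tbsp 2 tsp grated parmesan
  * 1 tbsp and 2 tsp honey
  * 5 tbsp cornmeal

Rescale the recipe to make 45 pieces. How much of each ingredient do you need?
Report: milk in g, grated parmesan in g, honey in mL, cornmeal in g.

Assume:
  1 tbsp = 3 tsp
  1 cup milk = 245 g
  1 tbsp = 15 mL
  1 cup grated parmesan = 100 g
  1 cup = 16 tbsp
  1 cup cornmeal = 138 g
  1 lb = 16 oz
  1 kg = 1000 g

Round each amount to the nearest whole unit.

Scaling factor: 45/24 = 15/8 = 1.875.
milk: (1 tbsp + 1 tsp = 4/3 tbsp) × 15/8 ÷ 16 tbsp/cup × 245 g/cup ≈ 38 g
grated parmesan: (2 tbsp + 2 tsp = 8/3 tbsp) × 15/8 ÷ 16 tbsp/cup × 100 g/cup ≈ 31 g
honey: (1 tbsp + 2 tsp = 5/3 tbsp) × 15/8 × 15 mL/tbsp ≈ 47 mL
cornmeal: 5 tbsp × 15/8 ÷ 16 tbsp/cup × 138 g/cup ≈ 81 g

milk: 38 g; grated parmesan: 31 g; honey: 47 mL; cornmeal: 81 g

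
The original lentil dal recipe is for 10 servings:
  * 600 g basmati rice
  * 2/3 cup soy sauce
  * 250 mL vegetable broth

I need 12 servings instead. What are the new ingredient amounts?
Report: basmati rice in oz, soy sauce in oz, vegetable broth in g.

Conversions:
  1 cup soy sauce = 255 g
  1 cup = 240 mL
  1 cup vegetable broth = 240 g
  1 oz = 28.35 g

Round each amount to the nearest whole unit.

Scaling factor: 12/10 = 6/5 = 1.2.
basmati rice: 600 g × 6/5 ÷ 28.35 g/oz ≈ 25 oz
soy sauce: 2/3 cup × 6/5 × 255 g/cup ÷ 28.35 g/oz ≈ 7 oz
vegetable broth: 250 mL × 6/5 ÷ 240 mL/cup × 240 g/cup = 300 g

basmati rice: 25 oz; soy sauce: 7 oz; vegetable broth: 300 g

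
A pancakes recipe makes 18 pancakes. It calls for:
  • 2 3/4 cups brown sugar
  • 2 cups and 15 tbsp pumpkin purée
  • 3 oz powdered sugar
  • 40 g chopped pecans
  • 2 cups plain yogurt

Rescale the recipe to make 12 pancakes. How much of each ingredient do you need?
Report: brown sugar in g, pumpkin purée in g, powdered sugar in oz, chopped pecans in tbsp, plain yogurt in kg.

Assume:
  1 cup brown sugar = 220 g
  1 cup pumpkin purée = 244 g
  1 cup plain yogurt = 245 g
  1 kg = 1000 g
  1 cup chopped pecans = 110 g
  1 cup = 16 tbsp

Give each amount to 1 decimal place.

Scaling factor: 12/18 = 2/3.
brown sugar: 2.75 cup × 2/3 × 220 g/cup ≈ 403.3 g
pumpkin purée: (2 cup + 15 tbsp = 2.9375 cup) × 2/3 × 244 g/cup ≈ 477.8 g
powdered sugar: 3 oz × 2/3 = 2.0 oz
chopped pecans: 40 g × 2/3 ÷ 110 g/cup × 16 tbsp/cup ≈ 3.9 tbsp
plain yogurt: 2 cup × 2/3 × 245 g/cup ÷ 1000 g/kg ≈ 0.3 kg

brown sugar: 403.3 g; pumpkin purée: 477.8 g; powdered sugar: 2.0 oz; chopped pecans: 3.9 tbsp; plain yogurt: 0.3 kg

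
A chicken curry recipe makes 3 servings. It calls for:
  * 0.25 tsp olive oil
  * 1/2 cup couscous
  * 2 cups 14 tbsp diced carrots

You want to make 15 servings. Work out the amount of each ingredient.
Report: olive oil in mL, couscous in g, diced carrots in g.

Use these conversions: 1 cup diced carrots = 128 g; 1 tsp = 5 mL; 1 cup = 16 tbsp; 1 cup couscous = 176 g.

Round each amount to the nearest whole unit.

Scaling factor: 15/3 = 5.
olive oil: 0.25 tsp × 5 × 5 mL/tsp ≈ 6 mL
couscous: 0.5 cup × 5 × 176 g/cup = 440 g
diced carrots: (2 cup + 14 tbsp = 2.875 cup) × 5 × 128 g/cup = 1840 g

olive oil: 6 mL; couscous: 440 g; diced carrots: 1840 g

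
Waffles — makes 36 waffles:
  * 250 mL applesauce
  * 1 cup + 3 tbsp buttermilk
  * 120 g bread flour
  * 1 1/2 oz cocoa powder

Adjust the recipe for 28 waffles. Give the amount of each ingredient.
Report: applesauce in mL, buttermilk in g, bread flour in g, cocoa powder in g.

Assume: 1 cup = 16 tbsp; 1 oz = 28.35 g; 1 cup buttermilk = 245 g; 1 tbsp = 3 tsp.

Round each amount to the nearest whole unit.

Scaling factor: 28/36 = 7/9.
applesauce: 250 mL × 7/9 ≈ 194 mL
buttermilk: (1 cup + 3 tbsp = 1.1875 cup) × 7/9 × 245 g/cup ≈ 226 g
bread flour: 120 g × 7/9 ≈ 93 g
cocoa powder: 1.5 oz × 7/9 × 28.35 g/oz ≈ 33 g

applesauce: 194 mL; buttermilk: 226 g; bread flour: 93 g; cocoa powder: 33 g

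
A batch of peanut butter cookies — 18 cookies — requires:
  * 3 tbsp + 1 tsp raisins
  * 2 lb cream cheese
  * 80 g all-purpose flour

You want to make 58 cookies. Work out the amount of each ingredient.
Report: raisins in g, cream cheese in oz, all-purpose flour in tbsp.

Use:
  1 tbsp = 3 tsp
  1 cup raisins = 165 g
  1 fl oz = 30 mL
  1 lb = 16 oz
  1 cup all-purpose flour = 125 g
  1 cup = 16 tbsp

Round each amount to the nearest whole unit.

raisins: 111 g; cream cheese: 103 oz; all-purpose flour: 33 tbsp

Scaling factor: 58/18 = 29/9.
raisins: (3 tbsp + 1 tsp = 10/3 tbsp) × 29/9 ÷ 16 tbsp/cup × 165 g/cup ≈ 111 g
cream cheese: 2 lb × 29/9 × 16 oz/lb ≈ 103 oz
all-purpose flour: 80 g × 29/9 ÷ 125 g/cup × 16 tbsp/cup ≈ 33 tbsp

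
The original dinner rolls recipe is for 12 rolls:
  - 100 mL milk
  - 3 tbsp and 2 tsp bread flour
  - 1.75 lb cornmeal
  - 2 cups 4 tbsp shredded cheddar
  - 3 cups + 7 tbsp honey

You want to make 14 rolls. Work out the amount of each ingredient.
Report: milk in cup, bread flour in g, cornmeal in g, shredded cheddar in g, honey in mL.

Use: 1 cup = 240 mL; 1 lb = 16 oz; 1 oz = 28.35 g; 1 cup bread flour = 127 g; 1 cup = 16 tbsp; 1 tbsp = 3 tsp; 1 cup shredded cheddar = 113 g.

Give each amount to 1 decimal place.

Scaling factor: 14/12 = 7/6.
milk: 100 mL × 7/6 ÷ 240 mL/cup ≈ 0.5 cup
bread flour: (3 tbsp + 2 tsp = 11/3 tbsp) × 7/6 ÷ 16 tbsp/cup × 127 g/cup ≈ 34.0 g
cornmeal: 1.75 lb × 7/6 × 16 oz/lb × 28.35 g/oz = 926.1 g
shredded cheddar: (2 cup + 4 tbsp = 2.25 cup) × 7/6 × 113 g/cup ≈ 296.6 g
honey: (3 cup + 7 tbsp = 3.4375 cup) × 7/6 × 240 mL/cup = 962.5 mL

milk: 0.5 cup; bread flour: 34.0 g; cornmeal: 926.1 g; shredded cheddar: 296.6 g; honey: 962.5 mL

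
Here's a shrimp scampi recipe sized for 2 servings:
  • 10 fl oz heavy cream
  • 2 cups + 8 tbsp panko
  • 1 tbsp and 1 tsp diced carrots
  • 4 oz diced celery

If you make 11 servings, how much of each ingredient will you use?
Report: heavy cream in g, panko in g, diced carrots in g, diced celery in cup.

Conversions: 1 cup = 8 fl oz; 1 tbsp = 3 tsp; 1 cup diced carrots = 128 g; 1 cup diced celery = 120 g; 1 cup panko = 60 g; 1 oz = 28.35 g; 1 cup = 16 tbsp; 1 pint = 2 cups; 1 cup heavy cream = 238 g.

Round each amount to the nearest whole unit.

Scaling factor: 11/2 = 5.5.
heavy cream: 10 fl oz × 11/2 ÷ 8 fl oz/cup × 238 g/cup ≈ 1636 g
panko: (2 cup + 8 tbsp = 2.5 cup) × 11/2 × 60 g/cup = 825 g
diced carrots: (1 tbsp + 1 tsp = 4/3 tbsp) × 11/2 ÷ 16 tbsp/cup × 128 g/cup ≈ 59 g
diced celery: 4 oz × 11/2 × 28.35 g/oz ÷ 120 g/cup ≈ 5 cup

heavy cream: 1636 g; panko: 825 g; diced carrots: 59 g; diced celery: 5 cup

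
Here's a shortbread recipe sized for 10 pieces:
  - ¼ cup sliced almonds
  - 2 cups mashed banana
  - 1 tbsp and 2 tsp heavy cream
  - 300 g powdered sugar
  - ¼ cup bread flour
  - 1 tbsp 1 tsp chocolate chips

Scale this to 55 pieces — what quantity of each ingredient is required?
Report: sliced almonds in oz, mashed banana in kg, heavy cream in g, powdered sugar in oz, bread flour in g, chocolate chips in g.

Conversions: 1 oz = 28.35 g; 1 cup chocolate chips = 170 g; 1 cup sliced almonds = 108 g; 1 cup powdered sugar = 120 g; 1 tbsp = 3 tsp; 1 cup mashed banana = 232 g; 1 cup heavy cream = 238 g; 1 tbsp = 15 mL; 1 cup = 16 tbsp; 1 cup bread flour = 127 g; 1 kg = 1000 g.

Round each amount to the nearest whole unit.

Scaling factor: 55/10 = 11/2 = 5.5.
sliced almonds: 0.25 cup × 11/2 × 108 g/cup ÷ 28.35 g/oz ≈ 5 oz
mashed banana: 2 cup × 11/2 × 232 g/cup ÷ 1000 g/kg ≈ 3 kg
heavy cream: (1 tbsp + 2 tsp = 5/3 tbsp) × 11/2 ÷ 16 tbsp/cup × 238 g/cup ≈ 136 g
powdered sugar: 300 g × 11/2 ÷ 28.35 g/oz ≈ 58 oz
bread flour: 0.25 cup × 11/2 × 127 g/cup ≈ 175 g
chocolate chips: (1 tbsp + 1 tsp = 4/3 tbsp) × 11/2 ÷ 16 tbsp/cup × 170 g/cup ≈ 78 g

sliced almonds: 5 oz; mashed banana: 3 kg; heavy cream: 136 g; powdered sugar: 58 oz; bread flour: 175 g; chocolate chips: 78 g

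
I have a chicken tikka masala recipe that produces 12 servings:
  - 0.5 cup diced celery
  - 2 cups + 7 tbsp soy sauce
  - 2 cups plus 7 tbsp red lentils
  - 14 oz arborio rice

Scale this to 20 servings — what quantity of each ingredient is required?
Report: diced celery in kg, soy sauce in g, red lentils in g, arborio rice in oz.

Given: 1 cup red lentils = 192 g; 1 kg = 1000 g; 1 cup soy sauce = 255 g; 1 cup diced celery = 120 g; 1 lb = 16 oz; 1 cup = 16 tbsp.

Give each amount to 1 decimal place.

diced celery: 0.1 kg; soy sauce: 1035.9 g; red lentils: 780.0 g; arborio rice: 23.3 oz

Scaling factor: 20/12 = 5/3.
diced celery: 0.5 cup × 5/3 × 120 g/cup ÷ 1000 g/kg = 0.1 kg
soy sauce: (2 cup + 7 tbsp = 2.4375 cup) × 5/3 × 255 g/cup ≈ 1035.9 g
red lentils: (2 cup + 7 tbsp = 2.4375 cup) × 5/3 × 192 g/cup = 780.0 g
arborio rice: 14 oz × 5/3 ≈ 23.3 oz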